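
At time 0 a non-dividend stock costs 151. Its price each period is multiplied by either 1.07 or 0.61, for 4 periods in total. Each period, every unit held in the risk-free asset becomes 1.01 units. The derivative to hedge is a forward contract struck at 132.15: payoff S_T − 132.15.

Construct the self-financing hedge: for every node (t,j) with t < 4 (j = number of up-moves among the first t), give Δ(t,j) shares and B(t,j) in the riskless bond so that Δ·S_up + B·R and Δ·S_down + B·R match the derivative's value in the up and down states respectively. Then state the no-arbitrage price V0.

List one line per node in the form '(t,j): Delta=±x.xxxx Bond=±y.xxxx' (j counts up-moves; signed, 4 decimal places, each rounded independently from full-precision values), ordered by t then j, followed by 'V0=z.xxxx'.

(0,0): Delta=1.0000 Bond=-126.9936
(1,0): Delta=1.0000 Bond=-128.2635
(1,1): Delta=1.0000 Bond=-128.2635
(2,0): Delta=1.0000 Bond=-129.5461
(2,1): Delta=1.0000 Bond=-129.5461
(2,2): Delta=1.0000 Bond=-129.5461
(3,0): Delta=1.0000 Bond=-130.8416
(3,1): Delta=1.0000 Bond=-130.8416
(3,2): Delta=1.0000 Bond=-130.8416
(3,3): Delta=1.0000 Bond=-130.8416
V0=24.0064

No-arbitrage ⇒ martingale measure with p* = (R−d)/(u−d) = 0.8696.
Payoff layer (t=4): V(4,0)=-111.2428, V(4,1)=-95.4767, V(4,2)=-67.8214, V(4,3)=-19.3113, V(4,4)=65.7802
  t=3,j=0: stock 34.2741 → up 36.6733 (V=-95.4767), down 20.9072 (V=-111.2428). Price -96.5675; hedge Δ=1.0000, bond B=-130.8416.
  t=3,j=1: stock 60.1202 → up 64.3286 (V=-67.8214), down 36.6733 (V=-95.4767). Price -70.7214; hedge Δ=1.0000, bond B=-130.8416.
  t=3,j=2: stock 105.4567 → up 112.8387 (V=-19.3113), down 64.3286 (V=-67.8214). Price -25.3848; hedge Δ=1.0000, bond B=-130.8416.
  t=3,j=3: stock 184.9815 → up 197.9302 (V=65.7802), down 112.8387 (V=-19.3113). Price 54.1399; hedge Δ=1.0000, bond B=-130.8416.
  t=2,j=0: stock 56.1871 → up 60.1202 (V=-70.7214), down 34.2741 (V=-96.5675). Price -73.3590; hedge Δ=1.0000, bond B=-129.5461.
  t=2,j=1: stock 98.5577 → up 105.4567 (V=-25.3848), down 60.1202 (V=-70.7214). Price -30.9884; hedge Δ=1.0000, bond B=-129.5461.
  t=2,j=2: stock 172.8799 → up 184.9815 (V=54.1399), down 105.4567 (V=-25.3848). Price 43.3338; hedge Δ=1.0000, bond B=-129.5461.
  t=1,j=0: stock 92.1100 → up 98.5577 (V=-30.9884), down 56.1871 (V=-73.3590). Price -36.1535; hedge Δ=1.0000, bond B=-128.2635.
  t=1,j=1: stock 161.5700 → up 172.8799 (V=43.3338), down 98.5577 (V=-30.9884). Price 33.3065; hedge Δ=1.0000, bond B=-128.2635.
  t=0,j=0: stock 151.0000 → up 161.5700 (V=33.3065), down 92.1100 (V=-36.1535). Price 24.0064; hedge Δ=1.0000, bond B=-126.9936.
Check: Δ(0,0)·S0 + B(0,0) = 24.0064 = V0.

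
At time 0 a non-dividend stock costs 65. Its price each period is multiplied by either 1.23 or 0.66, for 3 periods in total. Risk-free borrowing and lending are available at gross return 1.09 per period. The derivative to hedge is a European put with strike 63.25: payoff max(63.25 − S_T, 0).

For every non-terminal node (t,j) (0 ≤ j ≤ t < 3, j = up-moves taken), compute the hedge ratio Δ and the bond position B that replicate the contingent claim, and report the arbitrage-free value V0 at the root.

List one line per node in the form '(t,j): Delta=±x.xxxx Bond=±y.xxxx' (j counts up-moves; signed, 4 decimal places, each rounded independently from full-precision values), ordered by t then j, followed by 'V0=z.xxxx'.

Risk-neutral probability p* = (R−d)/(u−d) = (1.09−0.66)/(1.23−0.66) = 0.7544.
Terminal values V(3,·): V(3,0)=44.5628, V(3,1)=28.4238, V(3,2)=0.0000, V(3,3)=0.0000
  t=2,j=0: stock 28.3140 → up 34.8262 (V=28.4238), down 18.6872 (V=44.5628). Price 29.7135; hedge Δ=-1.0000, bond B=58.0275.
  t=2,j=1: stock 52.7670 → up 64.9034 (V=0.0000), down 34.8262 (V=28.4238). Price 6.4048; hedge Δ=-0.9450, bond B=56.2711.
  t=2,j=2: stock 98.3385 → up 120.9564 (V=0.0000), down 64.9034 (V=0.0000). Price 0.0000; hedge Δ=0.0000, bond B=0.0000.
  t=1,j=0: stock 42.9000 → up 52.7670 (V=6.4048), down 28.3140 (V=29.7135). Price 11.1282; hedge Δ=-0.9532, bond B=52.0207.
  t=1,j=1: stock 79.9500 → up 98.3385 (V=0.0000), down 52.7670 (V=6.4048). Price 1.4432; hedge Δ=-0.1405, bond B=12.6798.
  t=0,j=0: stock 65.0000 → up 79.9500 (V=1.4432), down 42.9000 (V=11.1282). Price 3.5064; hedge Δ=-0.2614, bond B=20.4977.
Self-financing check: at every node Δ·S+B equals the discounted successor values.

(0,0): Delta=-0.2614 Bond=20.4977
(1,0): Delta=-0.9532 Bond=52.0207
(1,1): Delta=-0.1405 Bond=12.6798
(2,0): Delta=-1.0000 Bond=58.0275
(2,1): Delta=-0.9450 Bond=56.2711
(2,2): Delta=0.0000 Bond=0.0000
V0=3.5064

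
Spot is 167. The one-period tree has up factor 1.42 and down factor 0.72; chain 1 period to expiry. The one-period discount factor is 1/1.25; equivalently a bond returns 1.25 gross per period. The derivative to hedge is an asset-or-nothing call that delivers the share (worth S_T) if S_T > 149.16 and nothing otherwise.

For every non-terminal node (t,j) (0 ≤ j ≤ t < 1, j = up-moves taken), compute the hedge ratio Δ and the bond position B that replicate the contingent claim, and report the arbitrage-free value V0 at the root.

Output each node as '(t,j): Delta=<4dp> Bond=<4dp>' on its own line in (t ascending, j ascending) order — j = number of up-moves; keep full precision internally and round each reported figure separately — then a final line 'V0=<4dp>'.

Risk-neutral probability p* = (R−d)/(u−d) = (1.25−0.72)/(1.42−0.72) = 0.7571.
Payoff layer (t=1): V(1,0)=0.0000, V(1,1)=237.1400
  t=0,j=0: stock 167.0000 → up 237.1400 (V=237.1400), down 120.2400 (V=0.0000). Price 143.6391; hedge Δ=2.0286, bond B=-195.1323.
Each (Δ,B) replicates both successor values, so the strategy is self-financing and V0 is arbitrage-free.

(0,0): Delta=2.0286 Bond=-195.1323
V0=143.6391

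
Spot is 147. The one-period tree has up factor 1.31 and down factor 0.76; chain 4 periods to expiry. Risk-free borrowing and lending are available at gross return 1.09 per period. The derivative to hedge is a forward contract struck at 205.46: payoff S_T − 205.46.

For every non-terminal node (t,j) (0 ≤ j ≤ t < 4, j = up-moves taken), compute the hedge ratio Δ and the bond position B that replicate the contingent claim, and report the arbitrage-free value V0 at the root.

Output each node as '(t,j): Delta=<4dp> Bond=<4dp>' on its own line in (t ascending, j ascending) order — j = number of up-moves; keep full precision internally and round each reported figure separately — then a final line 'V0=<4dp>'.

The replicating-portfolio and risk-neutral prices coincide; use p* = (1.09−0.76)/(1.31−0.76) = 0.6000 for the latter.
Terminal payoffs: V(4,0)=-156.4176, V(4,1)=-120.9264, V(4,2)=-59.7508, V(4,3)=45.6967, V(4,4)=227.4549
Node (3,0) S=64.5295: V=(p*·-120.9264+(1−p*)·-156.4176)/1.09=-123.9659; Δ=(-120.9264−-156.4176)/(84.5336−49.0424)=1.0000; B=V−Δ·S=-188.4954
Node (3,1) S=111.2284: V=(p*·-59.7508+(1−p*)·-120.9264)/1.09=-77.2670; Δ=(-59.7508−-120.9264)/(145.7092−84.5336)=1.0000; B=V−Δ·S=-188.4954
Node (3,2) S=191.7227: V=(p*·45.6967+(1−p*)·-59.7508)/1.09=3.2273; Δ=(45.6967−-59.7508)/(251.1567−145.7092)=1.0000; B=V−Δ·S=-188.4954
Node (3,3) S=330.4694: V=(p*·227.4549+(1−p*)·45.6967)/1.09=141.9740; Δ=(227.4549−45.6967)/(432.9149−251.1567)=1.0000; B=V−Δ·S=-188.4954
Node (2,0) S=84.9072: V=(p*·-77.2670+(1−p*)·-123.9659)/1.09=-88.0244; Δ=(-77.2670−-123.9659)/(111.2284−64.5295)=1.0000; B=V−Δ·S=-172.9316
Node (2,1) S=146.3532: V=(p*·3.2273+(1−p*)·-77.2670)/1.09=-26.5784; Δ=(3.2273−-77.2670)/(191.7227−111.2284)=1.0000; B=V−Δ·S=-172.9316
Node (2,2) S=252.2667: V=(p*·141.9740+(1−p*)·3.2273)/1.09=79.3351; Δ=(141.9740−3.2273)/(330.4694−191.7227)=1.0000; B=V−Δ·S=-172.9316
Node (1,0) S=111.7200: V=(p*·-26.5784+(1−p*)·-88.0244)/1.09=-46.9328; Δ=(-26.5784−-88.0244)/(146.3532−84.9072)=1.0000; B=V−Δ·S=-158.6528
Node (1,1) S=192.5700: V=(p*·79.3351+(1−p*)·-26.5784)/1.09=33.9172; Δ=(79.3351−-26.5784)/(252.2667−146.3532)=1.0000; B=V−Δ·S=-158.6528
Node (0,0) S=147.0000: V=(p*·33.9172+(1−p*)·-46.9328)/1.09=1.4470; Δ=(33.9172−-46.9328)/(192.5700−111.7200)=1.0000; B=V−Δ·S=-145.5530
Root portfolio cost Δ·147+B reproduces V0=1.4470.

(0,0): Delta=1.0000 Bond=-145.5530
(1,0): Delta=1.0000 Bond=-158.6528
(1,1): Delta=1.0000 Bond=-158.6528
(2,0): Delta=1.0000 Bond=-172.9316
(2,1): Delta=1.0000 Bond=-172.9316
(2,2): Delta=1.0000 Bond=-172.9316
(3,0): Delta=1.0000 Bond=-188.4954
(3,1): Delta=1.0000 Bond=-188.4954
(3,2): Delta=1.0000 Bond=-188.4954
(3,3): Delta=1.0000 Bond=-188.4954
V0=1.4470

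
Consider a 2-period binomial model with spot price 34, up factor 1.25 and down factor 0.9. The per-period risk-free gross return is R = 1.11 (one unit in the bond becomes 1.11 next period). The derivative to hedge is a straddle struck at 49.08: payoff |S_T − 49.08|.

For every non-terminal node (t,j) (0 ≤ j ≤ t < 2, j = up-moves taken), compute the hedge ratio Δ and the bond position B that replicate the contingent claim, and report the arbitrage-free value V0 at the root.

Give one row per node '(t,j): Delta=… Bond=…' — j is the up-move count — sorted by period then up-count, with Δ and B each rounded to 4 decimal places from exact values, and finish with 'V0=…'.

(0,0): Delta=-0.6325 Bond=29.7040
(1,0): Delta=-1.0000 Bond=44.2162
(1,1): Delta=-0.4561 Bond=25.4749
V0=8.1982

No-arbitrage ⇒ martingale measure with p* = (R−d)/(u−d) = 0.6000.
Payoff layer (t=2): V(2,0)=21.5400, V(2,1)=10.8300, V(2,2)=4.0450
  t=1,j=0: stock 30.6000 → up 38.2500 (V=10.8300), down 27.5400 (V=21.5400). Price 13.6162; hedge Δ=-1.0000, bond B=44.2162.
  t=1,j=1: stock 42.5000 → up 53.1250 (V=4.0450), down 38.2500 (V=10.8300). Price 6.0892; hedge Δ=-0.4561, bond B=25.4749.
  t=0,j=0: stock 34.0000 → up 42.5000 (V=6.0892), down 30.6000 (V=13.6162). Price 8.1982; hedge Δ=-0.6325, bond B=29.7040.
Each (Δ,B) replicates both successor values, so the strategy is self-financing and V0 is arbitrage-free.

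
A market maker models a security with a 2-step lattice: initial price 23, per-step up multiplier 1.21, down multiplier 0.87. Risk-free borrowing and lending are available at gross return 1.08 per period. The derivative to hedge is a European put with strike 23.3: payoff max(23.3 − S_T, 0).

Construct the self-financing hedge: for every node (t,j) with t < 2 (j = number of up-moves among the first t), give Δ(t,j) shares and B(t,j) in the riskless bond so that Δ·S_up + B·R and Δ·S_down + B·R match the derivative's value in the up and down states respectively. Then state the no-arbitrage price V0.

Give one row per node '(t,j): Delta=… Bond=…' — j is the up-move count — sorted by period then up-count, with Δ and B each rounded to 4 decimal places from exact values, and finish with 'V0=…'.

The replicating-portfolio and risk-neutral prices coincide; use p* = (1.08−0.87)/(1.21−0.87) = 0.6176 for the latter.
Terminal values V(2,·): V(2,0)=5.8913, V(2,1)=0.0000, V(2,2)=0.0000
  t=1,j=0: stock 20.0100 → up 24.2121 (V=0.0000), down 17.4087 (V=5.8913). Price 2.0857; hedge Δ=-0.8659, bond B=19.4131.
  t=1,j=1: stock 27.8300 → up 33.6743 (V=0.0000), down 24.2121 (V=0.0000). Price 0.0000; hedge Δ=0.0000, bond B=0.0000.
  t=0,j=0: stock 23.0000 → up 27.8300 (V=0.0000), down 20.0100 (V=2.0857). Price 0.7384; hedge Δ=-0.2667, bond B=6.8728.
Each (Δ,B) replicates both successor values, so the strategy is self-financing and V0 is arbitrage-free.

(0,0): Delta=-0.2667 Bond=6.8728
(1,0): Delta=-0.8659 Bond=19.4131
(1,1): Delta=0.0000 Bond=0.0000
V0=0.7384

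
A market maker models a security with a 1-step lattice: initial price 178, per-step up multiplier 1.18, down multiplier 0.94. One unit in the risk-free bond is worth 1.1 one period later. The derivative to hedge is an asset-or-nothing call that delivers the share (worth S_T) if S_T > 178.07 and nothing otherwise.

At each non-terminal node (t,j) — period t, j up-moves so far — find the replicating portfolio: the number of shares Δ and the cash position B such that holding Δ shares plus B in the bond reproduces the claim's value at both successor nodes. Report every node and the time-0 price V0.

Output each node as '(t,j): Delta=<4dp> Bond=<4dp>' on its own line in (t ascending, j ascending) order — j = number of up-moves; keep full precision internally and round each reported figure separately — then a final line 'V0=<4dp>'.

(0,0): Delta=4.9167 Bond=-747.8697
V0=127.2970

Risk-neutral probability p* = (R−d)/(u−d) = (1.1−0.94)/(1.18−0.94) = 0.6667.
Terminal payoffs: V(1,0)=0.0000, V(1,1)=210.0400
  t=0,j=0: stock 178.0000 → up 210.0400 (V=210.0400), down 167.3200 (V=0.0000). Price 127.2970; hedge Δ=4.9167, bond B=-747.8697.
Self-financing check: at every node Δ·S+B equals the discounted successor values.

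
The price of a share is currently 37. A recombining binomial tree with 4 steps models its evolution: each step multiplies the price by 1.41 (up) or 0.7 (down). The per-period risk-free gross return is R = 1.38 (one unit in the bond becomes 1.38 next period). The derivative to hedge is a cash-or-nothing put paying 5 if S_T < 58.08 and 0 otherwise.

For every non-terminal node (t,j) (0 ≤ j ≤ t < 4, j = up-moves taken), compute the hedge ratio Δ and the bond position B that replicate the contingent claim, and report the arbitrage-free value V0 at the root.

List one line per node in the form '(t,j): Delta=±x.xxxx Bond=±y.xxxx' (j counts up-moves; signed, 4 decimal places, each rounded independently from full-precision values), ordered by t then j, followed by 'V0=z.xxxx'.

(0,0): Delta=-0.0084 Bond=0.3255
(1,0): Delta=-0.1310 Bond=3.6231
(1,1): Delta=-0.0057 Bond=0.3092
(2,0): Delta=0.0000 Bond=2.6255
(2,1): Delta=-0.1338 Bond=5.1046
(2,2): Delta=-0.0029 Bond=0.2203
(3,0): Delta=0.0000 Bond=3.6232
(3,1): Delta=0.0000 Bond=3.6232
(3,2): Delta=-0.1368 Bond=7.1953
(3,3): Delta=0.0000 Bond=0.0000
V0=0.0139

Since d<R<u, set p* = (R−d)/(u−d) = 0.9577; price each node as the discounted p*-expectation of its children.
Terminal values V(4,·): V(4,0)=5.0000, V(4,1)=5.0000, V(4,2)=5.0000, V(4,3)=0.0000, V(4,4)=0.0000
  t=3,j=0: stock 12.6910 → up 17.8943 (V=5.0000), down 8.8837 (V=5.0000). Price 3.6232; hedge Δ=0.0000, bond B=3.6232.
  t=3,j=1: stock 25.5633 → up 36.0443 (V=5.0000), down 17.8943 (V=5.0000). Price 3.6232; hedge Δ=0.0000, bond B=3.6232.
  t=3,j=2: stock 51.4918 → up 72.6034 (V=0.0000), down 36.0443 (V=5.0000). Price 0.1531; hedge Δ=-0.1368, bond B=7.1953.
  t=3,j=3: stock 103.7192 → up 146.2440 (V=0.0000), down 72.6034 (V=0.0000). Price 0.0000; hedge Δ=0.0000, bond B=0.0000.
  t=2,j=0: stock 18.1300 → up 25.5633 (V=3.6232), down 12.6910 (V=3.6232). Price 2.6255; hedge Δ=0.0000, bond B=2.6255.
  t=2,j=1: stock 36.5190 → up 51.4918 (V=0.1531), down 25.5633 (V=3.6232). Price 0.2172; hedge Δ=-0.1338, bond B=5.1046.
  t=2,j=2: stock 73.5597 → up 103.7192 (V=0.0000), down 51.4918 (V=0.1531). Price 0.0047; hedge Δ=-0.0029, bond B=0.2203.
  t=1,j=0: stock 25.9000 → up 36.5190 (V=0.2172), down 18.1300 (V=2.6255). Price 0.2311; hedge Δ=-0.1310, bond B=3.6231.
  t=1,j=1: stock 52.1700 → up 73.5597 (V=0.0047), down 36.5190 (V=0.2172). Price 0.0099; hedge Δ=-0.0057, bond B=0.3092.
  t=0,j=0: stock 37.0000 → up 52.1700 (V=0.0099), down 25.9000 (V=0.2311). Price 0.0139; hedge Δ=-0.0084, bond B=0.3255.
The time-0 hedge costs 0.0139, which is the no-arbitrage price.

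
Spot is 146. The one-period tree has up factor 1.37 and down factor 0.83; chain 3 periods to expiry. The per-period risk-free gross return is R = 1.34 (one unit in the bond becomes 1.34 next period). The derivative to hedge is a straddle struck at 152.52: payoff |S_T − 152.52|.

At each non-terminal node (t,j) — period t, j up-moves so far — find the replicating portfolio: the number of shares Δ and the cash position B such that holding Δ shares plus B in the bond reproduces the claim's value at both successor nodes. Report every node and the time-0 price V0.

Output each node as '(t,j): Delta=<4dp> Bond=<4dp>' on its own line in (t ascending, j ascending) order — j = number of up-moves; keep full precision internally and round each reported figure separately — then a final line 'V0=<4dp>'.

The replicating-portfolio and risk-neutral prices coincide; use p* = (1.34−0.83)/(1.37−0.83) = 0.9444 for the latter.
Payoff layer (t=3): V(3,0)=69.0391, V(3,1)=14.7262, V(3,2)=74.9227, V(3,3)=222.8975
  t=2,j=0: stock 100.5794 → up 137.7938 (V=14.7262), down 83.4809 (V=69.0391). Price 13.2415; hedge Δ=-1.0000, bond B=113.8209.
  t=2,j=1: stock 166.0166 → up 227.4427 (V=74.9227), down 137.7938 (V=14.7262). Price 53.4168; hedge Δ=0.6715, bond B=-58.0583.
  t=2,j=2: stock 274.0274 → up 375.4175 (V=222.8975), down 227.4427 (V=74.9227). Price 160.2065; hedge Δ=1.0000, bond B=-113.8209.
  t=1,j=0: stock 121.1800 → up 166.0166 (V=53.4168), down 100.5794 (V=13.2415). Price 38.1976; hedge Δ=0.6140, bond B=-36.2011.
  t=1,j=1: stock 200.0200 → up 274.0274 (V=160.2065), down 166.0166 (V=53.4168). Price 115.1297; hedge Δ=0.9887, bond B=-82.6291.
  t=0,j=0: stock 146.0000 → up 200.0200 (V=115.1297), down 121.1800 (V=38.1976). Price 82.7281; hedge Δ=0.9758, bond B=-59.7386.
Check: Δ(0,0)·S0 + B(0,0) = 82.7281 = V0.

(0,0): Delta=0.9758 Bond=-59.7386
(1,0): Delta=0.6140 Bond=-36.2011
(1,1): Delta=0.9887 Bond=-82.6291
(2,0): Delta=-1.0000 Bond=113.8209
(2,1): Delta=0.6715 Bond=-58.0583
(2,2): Delta=1.0000 Bond=-113.8209
V0=82.7281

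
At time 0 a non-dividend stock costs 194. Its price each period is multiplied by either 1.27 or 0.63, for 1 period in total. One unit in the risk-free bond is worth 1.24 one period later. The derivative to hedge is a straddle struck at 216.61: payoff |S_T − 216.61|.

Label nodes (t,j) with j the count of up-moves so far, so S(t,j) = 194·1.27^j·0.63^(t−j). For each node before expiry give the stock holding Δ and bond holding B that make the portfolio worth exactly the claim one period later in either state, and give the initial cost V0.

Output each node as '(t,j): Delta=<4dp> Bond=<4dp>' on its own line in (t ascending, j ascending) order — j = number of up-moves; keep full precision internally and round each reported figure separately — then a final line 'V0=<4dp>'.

The replicating-portfolio and risk-neutral prices coincide; use p* = (1.24−0.63)/(1.27−0.63) = 0.9531 for the latter.
Terminal payoffs: V(1,0)=94.3900, V(1,1)=29.7700
Node (0,0) S=194.0000: V=(p*·29.7700+(1−p*)·94.3900)/1.24=26.4509; Δ=(29.7700−94.3900)/(246.3800−122.2200)=-0.5205; B=V−Δ·S=127.4196
Root portfolio cost Δ·194+B reproduces V0=26.4509.

(0,0): Delta=-0.5205 Bond=127.4196
V0=26.4509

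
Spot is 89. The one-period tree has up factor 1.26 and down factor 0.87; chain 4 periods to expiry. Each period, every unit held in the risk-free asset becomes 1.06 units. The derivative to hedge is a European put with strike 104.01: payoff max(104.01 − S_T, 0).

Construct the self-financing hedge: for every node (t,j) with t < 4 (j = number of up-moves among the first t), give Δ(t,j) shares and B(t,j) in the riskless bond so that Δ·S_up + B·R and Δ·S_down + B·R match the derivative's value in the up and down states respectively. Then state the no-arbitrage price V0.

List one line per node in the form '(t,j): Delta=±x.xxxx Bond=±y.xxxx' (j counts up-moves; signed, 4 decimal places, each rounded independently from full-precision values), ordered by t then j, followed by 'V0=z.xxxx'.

Since d<R<u, set p* = (R−d)/(u−d) = 0.4872; price each node as the discounted p*-expectation of its children.
Payoff layer (t=4): V(4,0)=53.0221, V(4,1)=30.1655, V(4,2)=0.0000, V(4,3)=0.0000, V(4,4)=0.0000
  t=3,j=0: stock 58.6068 → up 73.8445 (V=30.1655), down 50.9879 (V=53.0221). Price 39.5159; hedge Δ=-1.0000, bond B=98.1226.
  t=3,j=1: stock 84.8788 → up 106.9472 (V=0.0000), down 73.8445 (V=30.1655). Price 14.5938; hedge Δ=-0.9113, bond B=91.9412.
  t=3,j=2: stock 122.9279 → up 154.8891 (V=0.0000), down 106.9472 (V=0.0000). Price 0.0000; hedge Δ=0.0000, bond B=0.0000.
  t=3,j=3: stock 178.0335 → up 224.3222 (V=0.0000), down 154.8891 (V=0.0000). Price 0.0000; hedge Δ=0.0000, bond B=0.0000.
  t=2,j=0: stock 67.3641 → up 84.8788 (V=14.5938), down 58.6068 (V=39.5159). Price 25.8249; hedge Δ=-0.9486, bond B=89.7275.
  t=2,j=1: stock 97.5618 → up 122.9279 (V=0.0000), down 84.8788 (V=14.5938). Price 7.0604; hedge Δ=-0.3836, bond B=44.4805.
  t=2,j=2: stock 141.2964 → up 178.0335 (V=0.0000), down 122.9279 (V=0.0000). Price 0.0000; hedge Δ=0.0000, bond B=0.0000.
  t=1,j=0: stock 77.4300 → up 97.5618 (V=7.0604), down 67.3641 (V=25.8249). Price 15.7389; hedge Δ=-0.6214, bond B=63.8529.
  t=1,j=1: stock 112.1400 → up 141.2964 (V=0.0000), down 97.5618 (V=7.0604). Price 3.4158; hedge Δ=-0.1614, bond B=21.5194.
  t=0,j=0: stock 89.0000 → up 112.1400 (V=3.4158), down 77.4300 (V=15.7389). Price 9.1843; hedge Δ=-0.3550, bond B=40.7820.
Check: Δ(0,0)·S0 + B(0,0) = 9.1843 = V0.

(0,0): Delta=-0.3550 Bond=40.7820
(1,0): Delta=-0.6214 Bond=63.8529
(1,1): Delta=-0.1614 Bond=21.5194
(2,0): Delta=-0.9486 Bond=89.7275
(2,1): Delta=-0.3836 Bond=44.4805
(2,2): Delta=0.0000 Bond=0.0000
(3,0): Delta=-1.0000 Bond=98.1226
(3,1): Delta=-0.9113 Bond=91.9412
(3,2): Delta=0.0000 Bond=0.0000
(3,3): Delta=0.0000 Bond=0.0000
V0=9.1843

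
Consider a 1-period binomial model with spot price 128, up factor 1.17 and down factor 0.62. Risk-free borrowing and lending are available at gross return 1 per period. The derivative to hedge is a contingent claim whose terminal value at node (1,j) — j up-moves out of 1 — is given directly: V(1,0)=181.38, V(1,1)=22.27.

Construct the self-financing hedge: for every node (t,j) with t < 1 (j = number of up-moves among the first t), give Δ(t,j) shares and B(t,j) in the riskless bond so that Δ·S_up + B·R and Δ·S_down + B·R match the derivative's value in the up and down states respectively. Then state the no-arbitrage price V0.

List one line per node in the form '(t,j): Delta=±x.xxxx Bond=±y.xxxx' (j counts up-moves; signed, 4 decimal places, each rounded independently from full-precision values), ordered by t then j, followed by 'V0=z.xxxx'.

Risk-neutral probability p* = (R−d)/(u−d) = (1−0.62)/(1.17−0.62) = 0.6909.
Terminal values V(1,·): V(1,0)=181.3800, V(1,1)=22.2700
Node (0,0) S=128.0000: V=(p*·22.2700+(1−p*)·181.3800)/1=71.4495; Δ=(22.2700−181.3800)/(149.7600−79.3600)=-2.2601; B=V−Δ·S=360.7404
Self-financing check: at every node Δ·S+B equals the discounted successor values.

(0,0): Delta=-2.2601 Bond=360.7404
V0=71.4495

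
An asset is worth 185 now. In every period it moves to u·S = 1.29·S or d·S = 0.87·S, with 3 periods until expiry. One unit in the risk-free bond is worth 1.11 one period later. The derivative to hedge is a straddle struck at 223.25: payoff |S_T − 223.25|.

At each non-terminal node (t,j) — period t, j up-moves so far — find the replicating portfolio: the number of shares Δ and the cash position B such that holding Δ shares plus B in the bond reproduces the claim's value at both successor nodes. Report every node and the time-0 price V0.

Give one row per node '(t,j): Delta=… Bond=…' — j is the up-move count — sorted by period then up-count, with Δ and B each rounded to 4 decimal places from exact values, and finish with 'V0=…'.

Since d<R<u, set p* = (R−d)/(u−d) = 0.5714; price each node as the discounted p*-expectation of its children.
At expiry t=3: V(3,0)=101.4269, V(3,1)=42.6158, V(3,2)=44.5869, V(3,3)=173.8875
  t=2,j=0: stock 140.0265 → up 180.6342 (V=42.6158), down 121.8231 (V=101.4269). Price 61.0996; hedge Δ=-1.0000, bond B=201.1261.
  t=2,j=1: stock 207.6255 → up 267.8369 (V=44.5869), down 180.6342 (V=42.6158). Price 39.4073; hedge Δ=0.0226, bond B=34.7143.
  t=2,j=2: stock 307.8585 → up 397.1375 (V=173.8875), down 267.8369 (V=44.5869). Price 106.7324; hedge Δ=1.0000, bond B=-201.1261.
  t=1,j=0: stock 160.9500 → up 207.6255 (V=39.4073), down 140.0265 (V=61.0996). Price 43.8775; hedge Δ=-0.3209, bond B=95.5258.
  t=1,j=1: stock 238.6500 → up 307.8585 (V=106.7324), down 207.6255 (V=39.4073). Price 70.1611; hedge Δ=0.6717, bond B=-90.1366.
  t=0,j=0: stock 185.0000 → up 238.6500 (V=70.1611), down 160.9500 (V=43.8775). Price 53.0601; hedge Δ=0.3383, bond B=-9.5198.
Check: Δ(0,0)·S0 + B(0,0) = 53.0601 = V0.

(0,0): Delta=0.3383 Bond=-9.5198
(1,0): Delta=-0.3209 Bond=95.5258
(1,1): Delta=0.6717 Bond=-90.1366
(2,0): Delta=-1.0000 Bond=201.1261
(2,1): Delta=0.0226 Bond=34.7143
(2,2): Delta=1.0000 Bond=-201.1261
V0=53.0601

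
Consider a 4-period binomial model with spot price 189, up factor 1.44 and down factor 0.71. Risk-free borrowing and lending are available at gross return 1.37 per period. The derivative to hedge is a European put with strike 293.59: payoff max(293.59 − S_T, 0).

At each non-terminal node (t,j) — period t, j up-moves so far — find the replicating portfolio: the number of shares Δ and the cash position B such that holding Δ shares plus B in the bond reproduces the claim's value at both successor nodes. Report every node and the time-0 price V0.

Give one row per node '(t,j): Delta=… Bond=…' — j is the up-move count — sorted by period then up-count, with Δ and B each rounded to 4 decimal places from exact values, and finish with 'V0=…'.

The replicating-portfolio and risk-neutral prices coincide; use p* = (1.37−0.71)/(1.44−0.71) = 0.9041 for the latter.
At expiry t=4: V(4,0)=245.5619, V(4,1)=196.1809, V(4,2)=96.0280, V(4,3)=0.0000, V(4,4)=0.0000
  t=3,j=0: stock 67.6452 → up 97.4091 (V=196.1809), down 48.0281 (V=245.5619). Price 146.6541; hedge Δ=-1.0000, bond B=214.2993.
  t=3,j=1: stock 137.1959 → up 197.5620 (V=96.0280), down 97.4091 (V=196.1809). Price 77.1034; hedge Δ=-1.0000, bond B=214.2993.
  t=3,j=2: stock 278.2564 → up 400.6892 (V=0.0000), down 197.5620 (V=96.0280). Price 6.7213; hedge Δ=-0.4727, bond B=138.2664.
  t=3,j=3: stock 564.3510 → up 812.6654 (V=0.0000), down 400.6892 (V=0.0000). Price 0.0000; hedge Δ=0.0000, bond B=0.0000.
  t=2,j=0: stock 95.2749 → up 137.1959 (V=77.1034), down 67.6452 (V=146.6541). Price 61.1479; hedge Δ=-1.0000, bond B=156.4228.
  t=2,j=1: stock 193.2336 → up 278.2564 (V=6.7213), down 137.1959 (V=77.1034). Price 9.8323; hedge Δ=-0.4989, bond B=106.2462.
  t=2,j=2: stock 391.9104 → up 564.3510 (V=0.0000), down 278.2564 (V=6.7213). Price 0.4704; hedge Δ=-0.0235, bond B=9.6777.
  t=1,j=0: stock 134.1900 → up 193.2336 (V=9.8323), down 95.2749 (V=61.1479). Price 10.7686; hedge Δ=-0.5238, bond B=81.0640.
  t=1,j=1: stock 272.1600 → up 391.9104 (V=0.4704), down 193.2336 (V=9.8323). Price 0.9987; hedge Δ=-0.0471, bond B=13.8231.
  t=0,j=0: stock 189.0000 → up 272.1600 (V=0.9987), down 134.1900 (V=10.7686). Price 1.4128; hedge Δ=-0.0708, bond B=14.7963.
Each (Δ,B) replicates both successor values, so the strategy is self-financing and V0 is arbitrage-free.

(0,0): Delta=-0.0708 Bond=14.7963
(1,0): Delta=-0.5238 Bond=81.0640
(1,1): Delta=-0.0471 Bond=13.8231
(2,0): Delta=-1.0000 Bond=156.4228
(2,1): Delta=-0.4989 Bond=106.2462
(2,2): Delta=-0.0235 Bond=9.6777
(3,0): Delta=-1.0000 Bond=214.2993
(3,1): Delta=-1.0000 Bond=214.2993
(3,2): Delta=-0.4727 Bond=138.2664
(3,3): Delta=0.0000 Bond=0.0000
V0=1.4128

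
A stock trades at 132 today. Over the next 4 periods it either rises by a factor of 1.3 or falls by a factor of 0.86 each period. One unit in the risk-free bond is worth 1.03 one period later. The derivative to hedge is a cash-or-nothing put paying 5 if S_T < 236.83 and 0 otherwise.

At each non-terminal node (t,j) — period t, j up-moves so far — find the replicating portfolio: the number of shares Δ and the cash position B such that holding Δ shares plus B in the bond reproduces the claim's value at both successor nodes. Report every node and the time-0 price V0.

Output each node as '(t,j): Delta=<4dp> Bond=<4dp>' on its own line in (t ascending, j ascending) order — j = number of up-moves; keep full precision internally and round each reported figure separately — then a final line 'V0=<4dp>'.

(0,0): Delta=-0.0216 Bond=6.5723
(1,0): Delta=-0.0141 Bond=5.9108
(1,1): Delta=-0.0296 Bond=8.1334
(2,0): Delta=0.0000 Bond=4.7130
(2,1): Delta=-0.0289 Bond=8.2721
(2,2): Delta=-0.0303 Bond=8.5447
(3,0): Delta=0.0000 Bond=4.8544
(3,1): Delta=0.0000 Bond=4.8544
(3,2): Delta=-0.0592 Bond=14.3425
(3,3): Delta=0.0000 Bond=0.0000
V0=3.7145

No-arbitrage ⇒ martingale measure with p* = (R−d)/(u−d) = 0.3864.
Payoff layer (t=4): V(4,0)=5.0000, V(4,1)=5.0000, V(4,2)=5.0000, V(4,3)=0.0000, V(4,4)=0.0000
  t=3,j=0: stock 83.9594 → up 109.1472 (V=5.0000), down 72.2051 (V=5.0000). Price 4.8544; hedge Δ=0.0000, bond B=4.8544.
  t=3,j=1: stock 126.9154 → up 164.9900 (V=5.0000), down 109.1472 (V=5.0000). Price 4.8544; hedge Δ=0.0000, bond B=4.8544.
  t=3,j=2: stock 191.8488 → up 249.4034 (V=0.0000), down 164.9900 (V=5.0000). Price 2.9788; hedge Δ=-0.0592, bond B=14.3425.
  t=3,j=3: stock 290.0040 → up 377.0052 (V=0.0000), down 249.4034 (V=0.0000). Price 0.0000; hedge Δ=0.0000, bond B=0.0000.
  t=2,j=0: stock 97.6272 → up 126.9154 (V=4.8544), down 83.9594 (V=4.8544). Price 4.7130; hedge Δ=0.0000, bond B=4.7130.
  t=2,j=1: stock 147.5760 → up 191.8488 (V=2.9788), down 126.9154 (V=4.8544). Price 4.0094; hedge Δ=-0.0289, bond B=8.2721.
  t=2,j=2: stock 223.0800 → up 290.0040 (V=0.0000), down 191.8488 (V=2.9788). Price 1.7747; hedge Δ=-0.0303, bond B=8.5447.
  t=1,j=0: stock 113.5200 → up 147.5760 (V=4.0094), down 97.6272 (V=4.7130). Price 4.3118; hedge Δ=-0.0141, bond B=5.9108.
  t=1,j=1: stock 171.6000 → up 223.0800 (V=1.7747), down 147.5760 (V=4.0094). Price 3.0544; hedge Δ=-0.0296, bond B=8.1334.
  t=0,j=0: stock 132.0000 → up 171.6000 (V=3.0544), down 113.5200 (V=4.3118). Price 3.7145; hedge Δ=-0.0216, bond B=6.5723.
Root portfolio cost Δ·132+B reproduces V0=3.7145.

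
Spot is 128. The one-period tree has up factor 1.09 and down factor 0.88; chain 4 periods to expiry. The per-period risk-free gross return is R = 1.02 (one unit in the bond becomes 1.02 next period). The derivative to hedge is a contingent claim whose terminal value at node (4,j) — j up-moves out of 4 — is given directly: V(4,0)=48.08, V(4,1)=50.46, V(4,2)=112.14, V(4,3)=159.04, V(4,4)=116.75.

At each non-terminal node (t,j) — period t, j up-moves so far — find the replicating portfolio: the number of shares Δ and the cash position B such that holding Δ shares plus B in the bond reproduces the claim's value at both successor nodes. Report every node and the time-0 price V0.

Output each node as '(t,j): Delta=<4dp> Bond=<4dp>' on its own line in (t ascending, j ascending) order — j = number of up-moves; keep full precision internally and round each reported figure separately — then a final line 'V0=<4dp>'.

(0,0): Delta=0.7751 Bond=15.9920
(1,0): Delta=1.9716 Bond=-118.4710
(1,1): Delta=0.2920 Bond=83.7033
(2,0): Delta=1.9740 Bond=-121.0786
(2,1): Delta=1.9707 Bond=-120.7213
(2,2): Delta=-0.3856 Bond=188.4266
(3,0): Delta=0.1299 Bond=37.3595
(3,1): Delta=2.7185 Bond=-203.9300
(3,2): Delta=1.6688 Bond=-82.7386
(3,3): Delta=-1.2149 Bond=329.6620
V0=115.2001

No-arbitrage ⇒ martingale measure with p* = (R−d)/(u−d) = 0.6667.
At expiry t=4: V(4,0)=48.0800, V(4,1)=50.4600, V(4,2)=112.1400, V(4,3)=159.0400, V(4,4)=116.7500
  t=3,j=0: stock 87.2284 → up 95.0790 (V=50.4600), down 76.7610 (V=48.0800). Price 48.6928; hedge Δ=0.1299, bond B=37.3595.
  t=3,j=1: stock 108.0443 → up 117.7683 (V=112.1400), down 95.0790 (V=50.4600). Price 89.7843; hedge Δ=2.7185, bond B=-203.9300.
  t=3,j=2: stock 133.8276 → up 145.8721 (V=159.0400), down 117.7683 (V=112.1400). Price 140.5948; hedge Δ=1.6688, bond B=-82.7386.
  t=3,j=3: stock 165.7637 → up 180.6824 (V=116.7500), down 145.8721 (V=159.0400). Price 128.2810; hedge Δ=-1.2149, bond B=329.6620.
  t=2,j=0: stock 99.1232 → up 108.0443 (V=89.7843), down 87.2284 (V=48.6928). Price 74.5952; hedge Δ=1.9740, bond B=-121.0786.
  t=2,j=1: stock 122.7776 → up 133.8276 (V=140.5948), down 108.0443 (V=89.7843). Price 121.2333; hedge Δ=1.9707, bond B=-120.7213.
  t=2,j=2: stock 152.0768 → up 165.7637 (V=128.2810), down 133.8276 (V=140.5948). Price 129.7898; hedge Δ=-0.3856, bond B=188.4266.
  t=1,j=0: stock 112.6400 → up 122.7776 (V=121.2333), down 99.1232 (V=74.5952). Price 103.6150; hedge Δ=1.9716, bond B=-118.4710.
  t=1,j=1: stock 139.5200 → up 152.0768 (V=129.7898), down 122.7776 (V=121.2333). Price 124.4487; hedge Δ=0.2920, bond B=83.7033.
  t=0,j=0: stock 128.0000 → up 139.5200 (V=124.4487), down 112.6400 (V=103.6150). Price 115.2001; hedge Δ=0.7751, bond B=15.9920.
Check: Δ(0,0)·S0 + B(0,0) = 115.2001 = V0.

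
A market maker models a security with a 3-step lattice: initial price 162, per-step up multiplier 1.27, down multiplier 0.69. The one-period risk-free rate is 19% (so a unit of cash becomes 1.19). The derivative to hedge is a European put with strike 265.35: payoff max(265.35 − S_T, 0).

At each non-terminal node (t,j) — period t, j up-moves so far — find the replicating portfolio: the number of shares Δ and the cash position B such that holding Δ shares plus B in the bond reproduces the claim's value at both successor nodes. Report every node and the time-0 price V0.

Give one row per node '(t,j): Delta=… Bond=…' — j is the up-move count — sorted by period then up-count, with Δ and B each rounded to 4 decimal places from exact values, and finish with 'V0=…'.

Risk-neutral probability p* = (R−d)/(u−d) = (1.19−0.69)/(1.27−0.69) = 0.8621.
Terminal payoffs: V(3,0)=212.1315, V(3,1)=167.3972, V(3,2)=85.0600, V(3,3)=0.0000
Node (2,0) S=77.1282: V=(p*·167.3972+(1−p*)·212.1315)/1.19=145.8550; Δ=(167.3972−212.1315)/(97.9528−53.2185)=-1.0000; B=V−Δ·S=222.9832
Node (2,1) S=141.9606: V=(p*·85.0600+(1−p*)·167.3972)/1.19=81.0226; Δ=(85.0600−167.3972)/(180.2900−97.9528)=-1.0000; B=V−Δ·S=222.9832
Node (2,2) S=261.2898: V=(p*·0.0000+(1−p*)·85.0600)/1.19=9.8592; Δ=(0.0000−85.0600)/(331.8380−180.2900)=-0.5613; B=V−Δ·S=156.5144
Node (1,0) S=111.7800: V=(p*·81.0226+(1−p*)·145.8550)/1.19=75.6008; Δ=(81.0226−145.8550)/(141.9606−77.1282)=-1.0000; B=V−Δ·S=187.3808
Node (1,1) S=205.7400: V=(p*·9.8592+(1−p*)·81.0226)/1.19=16.5335; Δ=(9.8592−81.0226)/(261.2898−141.9606)=-0.5964; B=V−Δ·S=139.2290
Node (0,0) S=162.0000: V=(p*·16.5335+(1−p*)·75.6008)/1.19=20.7401; Δ=(16.5335−75.6008)/(205.7400−111.7800)=-0.6286; B=V−Δ·S=122.5804
Each (Δ,B) replicates both successor values, so the strategy is self-financing and V0 is arbitrage-free.

(0,0): Delta=-0.6286 Bond=122.5804
(1,0): Delta=-1.0000 Bond=187.3808
(1,1): Delta=-0.5964 Bond=139.2290
(2,0): Delta=-1.0000 Bond=222.9832
(2,1): Delta=-1.0000 Bond=222.9832
(2,2): Delta=-0.5613 Bond=156.5144
V0=20.7401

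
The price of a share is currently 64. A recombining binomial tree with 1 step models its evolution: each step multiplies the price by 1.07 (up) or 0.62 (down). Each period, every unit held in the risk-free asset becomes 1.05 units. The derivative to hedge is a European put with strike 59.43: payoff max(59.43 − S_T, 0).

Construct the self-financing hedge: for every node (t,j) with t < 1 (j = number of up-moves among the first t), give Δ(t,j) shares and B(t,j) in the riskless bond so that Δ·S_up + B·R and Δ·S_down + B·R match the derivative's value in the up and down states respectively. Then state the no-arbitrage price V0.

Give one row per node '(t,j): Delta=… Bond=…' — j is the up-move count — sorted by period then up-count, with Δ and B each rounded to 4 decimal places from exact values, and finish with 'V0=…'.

(0,0): Delta=-0.6858 Bond=44.7249
V0=0.8360

Since d<R<u, set p* = (R−d)/(u−d) = 0.9556; price each node as the discounted p*-expectation of its children.
At expiry t=1: V(1,0)=19.7500, V(1,1)=0.0000
Node (0,0) S=64.0000: V=(p*·0.0000+(1−p*)·19.7500)/1.05=0.8360; Δ=(0.0000−19.7500)/(68.4800−39.6800)=-0.6858; B=V−Δ·S=44.7249
Self-financing check: at every node Δ·S+B equals the discounted successor values.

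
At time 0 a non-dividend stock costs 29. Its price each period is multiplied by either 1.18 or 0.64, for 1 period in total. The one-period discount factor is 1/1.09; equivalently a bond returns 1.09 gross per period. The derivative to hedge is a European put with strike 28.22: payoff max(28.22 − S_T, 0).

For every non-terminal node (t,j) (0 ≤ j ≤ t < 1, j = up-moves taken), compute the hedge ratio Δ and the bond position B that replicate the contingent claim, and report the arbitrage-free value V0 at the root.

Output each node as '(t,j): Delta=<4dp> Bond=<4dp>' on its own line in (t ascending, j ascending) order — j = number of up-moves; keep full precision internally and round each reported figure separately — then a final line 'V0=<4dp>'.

(0,0): Delta=-0.6169 Bond=19.3660
V0=1.4771

No-arbitrage ⇒ martingale measure with p* = (R−d)/(u−d) = 0.8333.
Payoff layer (t=1): V(1,0)=9.6600, V(1,1)=0.0000
Node (0,0) S=29.0000: V=(p*·0.0000+(1−p*)·9.6600)/1.09=1.4771; Δ=(0.0000−9.6600)/(34.2200−18.5600)=-0.6169; B=V−Δ·S=19.3660
Self-financing check: at every node Δ·S+B equals the discounted successor values.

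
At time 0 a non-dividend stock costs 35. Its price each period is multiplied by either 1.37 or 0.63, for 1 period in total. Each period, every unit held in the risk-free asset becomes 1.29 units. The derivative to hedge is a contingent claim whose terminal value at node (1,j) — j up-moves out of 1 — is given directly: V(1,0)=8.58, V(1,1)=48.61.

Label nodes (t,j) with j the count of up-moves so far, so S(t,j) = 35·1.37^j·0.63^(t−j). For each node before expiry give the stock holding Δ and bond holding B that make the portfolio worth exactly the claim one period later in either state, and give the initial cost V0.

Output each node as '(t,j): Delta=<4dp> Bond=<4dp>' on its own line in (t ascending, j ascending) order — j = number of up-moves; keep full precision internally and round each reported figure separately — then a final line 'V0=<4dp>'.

(0,0): Delta=1.5456 Bond=-19.7671
V0=34.3275

Risk-neutral probability p* = (R−d)/(u−d) = (1.29−0.63)/(1.37−0.63) = 0.8919.
At expiry t=1: V(1,0)=8.5800, V(1,1)=48.6100
(0,0): S=35.0000. Δ = (V_up−V_dn)/(S_up−S_dn) = (48.6100−8.5800)/(47.9500−22.0500) = 1.5456. V = [p*·48.6100 + (1−p*)·8.5800]/1.29 = 34.3275. B = V − Δ·S = -19.7671.
The time-0 hedge costs 34.3275, which is the no-arbitrage price.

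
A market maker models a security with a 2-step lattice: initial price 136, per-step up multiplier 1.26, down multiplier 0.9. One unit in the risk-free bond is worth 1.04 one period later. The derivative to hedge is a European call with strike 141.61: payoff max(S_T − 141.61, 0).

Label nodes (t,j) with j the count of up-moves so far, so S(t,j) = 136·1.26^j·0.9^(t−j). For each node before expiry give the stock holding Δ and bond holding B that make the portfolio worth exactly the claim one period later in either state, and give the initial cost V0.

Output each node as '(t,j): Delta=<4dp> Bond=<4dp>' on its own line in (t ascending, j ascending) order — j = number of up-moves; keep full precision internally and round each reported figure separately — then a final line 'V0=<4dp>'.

(0,0): Delta=0.6225 Bond=-68.7333
(1,0): Delta=0.2863 Bond=-30.3221
(1,1): Delta=1.0000 Bond=-136.1635
V0=15.9327

Risk-neutral probability p* = (R−d)/(u−d) = (1.04−0.9)/(1.26−0.9) = 0.3889.
Terminal payoffs: V(2,0)=0.0000, V(2,1)=12.6140, V(2,2)=74.3036
  t=1,j=0: stock 122.4000 → up 154.2240 (V=12.6140), down 110.1600 (V=0.0000). Price 4.7168; hedge Δ=0.2863, bond B=-30.3221.
  t=1,j=1: stock 171.3600 → up 215.9136 (V=74.3036), down 154.2240 (V=12.6140). Price 35.1965; hedge Δ=1.0000, bond B=-136.1635.
  t=0,j=0: stock 136.0000 → up 171.3600 (V=35.1965), down 122.4000 (V=4.7168). Price 15.9327; hedge Δ=0.6225, bond B=-68.7333.
Self-financing check: at every node Δ·S+B equals the discounted successor values.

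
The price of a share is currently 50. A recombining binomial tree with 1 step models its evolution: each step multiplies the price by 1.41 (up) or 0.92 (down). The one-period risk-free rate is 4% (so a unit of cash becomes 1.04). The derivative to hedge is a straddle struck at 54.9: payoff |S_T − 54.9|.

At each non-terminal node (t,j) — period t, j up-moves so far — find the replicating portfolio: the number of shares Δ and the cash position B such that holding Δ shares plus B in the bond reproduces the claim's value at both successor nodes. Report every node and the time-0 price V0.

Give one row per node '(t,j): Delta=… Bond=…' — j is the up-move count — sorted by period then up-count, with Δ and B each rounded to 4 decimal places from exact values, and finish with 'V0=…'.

Under the risk-neutral measure, an up-move has probability p* = (R−d)/(u−d) = 0.2449 and values discount at R = 1.04.
Terminal values V(1,·): V(1,0)=8.9000, V(1,1)=15.6000
  t=0,j=0: stock 50.0000 → up 70.5000 (V=15.6000), down 46.0000 (V=8.9000). Price 10.1354; hedge Δ=0.2735, bond B=-3.5381.
The time-0 hedge costs 10.1354, which is the no-arbitrage price.

(0,0): Delta=0.2735 Bond=-3.5381
V0=10.1354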